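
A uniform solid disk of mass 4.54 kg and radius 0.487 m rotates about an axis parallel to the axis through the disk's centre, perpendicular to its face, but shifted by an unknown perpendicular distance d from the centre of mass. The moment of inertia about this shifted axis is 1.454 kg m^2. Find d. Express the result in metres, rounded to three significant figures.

About the centre-of-mass axis, I_cm = (1/2)MR² = (1/2)(4.54)(0.487)² = 0.53837 kg m^2.
Parallel axis theorem: I = I_cm + Md², so Md² = 1.454 − 0.53837 = 0.91563 kg m^2.
d = √(0.91563 / 4.54) = 0.44909 m.

0.449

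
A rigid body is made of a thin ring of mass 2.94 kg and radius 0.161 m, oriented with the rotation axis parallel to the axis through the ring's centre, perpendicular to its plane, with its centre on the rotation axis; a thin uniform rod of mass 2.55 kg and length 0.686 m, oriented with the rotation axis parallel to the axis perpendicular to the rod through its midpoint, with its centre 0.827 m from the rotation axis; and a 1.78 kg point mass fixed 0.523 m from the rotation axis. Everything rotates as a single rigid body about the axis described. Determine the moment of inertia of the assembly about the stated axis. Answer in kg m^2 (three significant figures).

2.41

Thin ring: I_cm = MR² = (2.94)(0.161)² = 0.076208 kg m^2; axis through the centre, so I = 0.076208 kg m^2.
Thin rod: I_cm = (1/12)ML² = (1/12)(2.55)(0.686)² = 0.1 kg m^2; centre at d = 0.827 m, so the parallel axis theorem gives I = 0.1 + (2.55)(0.827)² = 1.844 kg m^2.
Point mass: I_cm = 0; centre at d = 0.523 m, so the parallel axis theorem gives I = 0 + (1.78)(0.523)² = 0.48688 kg m^2.
Total I = 0.076208 + 1.844 + 0.48688 = 2.4071 kg m^2.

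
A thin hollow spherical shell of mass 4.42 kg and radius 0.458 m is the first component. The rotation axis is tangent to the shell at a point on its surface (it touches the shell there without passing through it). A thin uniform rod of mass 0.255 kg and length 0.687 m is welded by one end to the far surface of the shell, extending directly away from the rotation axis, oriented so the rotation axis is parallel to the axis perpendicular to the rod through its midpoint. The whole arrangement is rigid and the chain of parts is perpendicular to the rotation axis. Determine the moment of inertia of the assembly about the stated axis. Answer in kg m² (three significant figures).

1.96

Spherical shell: I_cm = (2/3)MR² = (2/3)(4.42)(0.458)² = 0.6181 kg m²; centre at d = 0.458 m, so the parallel axis theorem gives I = 0.6181 + (4.42)(0.458)² = 1.5453 kg m².
Thin rod: I_cm = (1/12)ML² = (1/12)(0.255)(0.687)² = 0.010029 kg m²; centre at d = 0.458 + 0.458 + 0.3435 = 1.2595 m, so the parallel axis theorem gives I = 0.010029 + (0.255)(1.2595)² = 0.41455 kg m².
Total I = 1.5453 + 0.41455 = 1.9598 kg m².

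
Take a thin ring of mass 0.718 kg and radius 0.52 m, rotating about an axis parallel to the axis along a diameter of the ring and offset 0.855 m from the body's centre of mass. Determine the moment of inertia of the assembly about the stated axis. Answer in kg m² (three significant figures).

0.622

I_cm = (1/2)MR² = (1/2)(0.718)(0.52)² = 0.097074 kg m²; centre at d = 0.855 m, so the parallel axis theorem gives I = 0.097074 + (0.718)(0.855)² = 0.62195 kg m².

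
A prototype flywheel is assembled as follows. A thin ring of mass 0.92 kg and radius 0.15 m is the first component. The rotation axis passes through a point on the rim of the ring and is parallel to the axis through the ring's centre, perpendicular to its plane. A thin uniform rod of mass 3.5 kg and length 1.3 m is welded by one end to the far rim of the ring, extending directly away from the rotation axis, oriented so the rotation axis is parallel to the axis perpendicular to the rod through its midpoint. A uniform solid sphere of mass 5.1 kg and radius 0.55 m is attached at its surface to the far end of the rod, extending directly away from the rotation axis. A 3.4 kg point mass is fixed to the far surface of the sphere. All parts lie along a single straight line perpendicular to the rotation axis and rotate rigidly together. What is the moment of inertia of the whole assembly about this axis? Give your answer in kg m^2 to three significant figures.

52.7

Thin ring: I_cm = MR² = (0.92)(0.15)² = 0.0207 kg m^2; centre at d = 0.15 m, so the parallel axis theorem gives I = 0.0207 + (0.92)(0.15)² = 0.0414 kg m^2.
Thin rod: I_cm = (1/12)ML² = (1/12)(3.5)(1.3)² = 0.49292 kg m^2; centre at d = 0.15 + 0.15 + 0.65 = 0.95 m, so the parallel axis theorem gives I = 0.49292 + (3.5)(0.95)² = 3.6517 kg m^2.
Solid sphere: I_cm = (2/5)MR² = (2/5)(5.1)(0.55)² = 0.6171 kg m^2; centre at d = 0.15 + 0.15 + 0.65 + 0.65 + 0.55 = 2.15 m, so the parallel axis theorem gives I = 0.6171 + (5.1)(2.15)² = 24.192 kg m^2.
Point mass: I_cm = 0; centre at d = 0.15 + 0.15 + 0.65 + 0.65 + 0.55 + 0.55 = 2.7 m, so the parallel axis theorem gives I = 0 + (3.4)(2.7)² = 24.786 kg m^2.
Total I = 0.0414 + 3.6517 + 24.192 + 24.786 = 52.671 kg m^2.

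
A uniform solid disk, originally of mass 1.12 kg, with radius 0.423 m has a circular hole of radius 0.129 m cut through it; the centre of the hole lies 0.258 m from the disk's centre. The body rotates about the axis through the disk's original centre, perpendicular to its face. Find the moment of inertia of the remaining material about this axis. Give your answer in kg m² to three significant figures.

Unpierced body about its centre: I₀ = (1/2)MR² = (1/2)(1.12)(0.423)² = 0.1002 kg m².
The removed disk has mass m = M·(r/R)² = (1.12)(0.129/0.423)² = 0.10416 kg (same uniform areal density).
Its moment of inertia about the rotation axis (parallel-axis theorem): I_hole = (1/2)mr² + md² = (1/2)(0.10416)(0.129)² + (0.10416)(0.258)² = 0.0078003 kg m².
Treating the hole as negative mass, I = I₀ − I_hole = 0.1002 − 0.0078003 = 0.0924 kg m².

0.0924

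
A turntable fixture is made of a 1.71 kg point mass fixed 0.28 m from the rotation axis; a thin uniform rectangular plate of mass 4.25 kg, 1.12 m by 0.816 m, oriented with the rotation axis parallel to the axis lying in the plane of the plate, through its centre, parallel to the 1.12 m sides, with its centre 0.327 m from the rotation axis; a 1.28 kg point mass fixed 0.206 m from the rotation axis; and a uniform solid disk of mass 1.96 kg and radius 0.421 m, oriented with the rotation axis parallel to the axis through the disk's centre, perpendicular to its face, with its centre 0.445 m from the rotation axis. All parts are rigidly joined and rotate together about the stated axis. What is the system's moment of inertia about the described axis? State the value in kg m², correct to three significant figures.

1.44

Point mass: I_cm = 0; centre at d = 0.28 m, so I = I_cm + Md² gives I = 0 + (1.71)(0.28)² = 0.13406 kg m².
Rectangular plate: I_cm = (1/12)Mb² = (1/12)(4.25)(0.816)² = 0.23582 kg m²; centre at d = 0.327 m, so I = I_cm + Md² gives I = 0.23582 + (4.25)(0.327)² = 0.69027 kg m².
Point mass: I_cm = 0; centre at d = 0.206 m, so I = I_cm + Md² gives I = 0 + (1.28)(0.206)² = 0.054318 kg m².
Solid disk: I_cm = (1/2)MR² = (1/2)(1.96)(0.421)² = 0.1737 kg m²; centre at d = 0.445 m, so I = I_cm + Md² gives I = 0.1737 + (1.96)(0.445)² = 0.56183 kg m².
Total I = 0.13406 + 0.69027 + 0.054318 + 0.56183 = 1.4405 kg m².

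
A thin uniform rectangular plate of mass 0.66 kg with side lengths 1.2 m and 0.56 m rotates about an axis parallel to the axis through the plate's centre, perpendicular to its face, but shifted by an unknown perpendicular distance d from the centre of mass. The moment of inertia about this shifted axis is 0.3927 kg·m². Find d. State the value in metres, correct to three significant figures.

About the centre-of-mass axis, I_cm = (1/12)M(a²+b²) = (1/12)(0.66)[(1.2)² + (0.56)²] = 0.096448 kg·m².
Parallel axis theorem: I = I_cm + Md², so Md² = 0.3927 − 0.096448 = 0.29625 kg·m².
d = √(0.29625 / 0.66) = 0.66998 m.

0.670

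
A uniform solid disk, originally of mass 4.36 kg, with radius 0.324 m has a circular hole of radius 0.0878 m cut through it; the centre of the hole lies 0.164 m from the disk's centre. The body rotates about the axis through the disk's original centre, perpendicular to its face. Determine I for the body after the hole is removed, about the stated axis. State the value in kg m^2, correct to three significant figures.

Unpierced body about its centre: I₀ = (1/2)MR² = (1/2)(4.36)(0.324)² = 0.22885 kg m^2.
The removed disk has mass m = M·(r/R)² = (4.36)(0.0878/0.324)² = 0.32017 kg (same uniform areal density).
Its moment of inertia about the rotation axis (parallel-axis theorem): I_hole = (1/2)mr² + md² = (1/2)(0.32017)(0.0878)² + (0.32017)(0.164)² = 0.0098455 kg m^2.
Treating the hole as negative mass, I = I₀ − I_hole = 0.22885 − 0.0098455 = 0.219 kg m^2.

0.219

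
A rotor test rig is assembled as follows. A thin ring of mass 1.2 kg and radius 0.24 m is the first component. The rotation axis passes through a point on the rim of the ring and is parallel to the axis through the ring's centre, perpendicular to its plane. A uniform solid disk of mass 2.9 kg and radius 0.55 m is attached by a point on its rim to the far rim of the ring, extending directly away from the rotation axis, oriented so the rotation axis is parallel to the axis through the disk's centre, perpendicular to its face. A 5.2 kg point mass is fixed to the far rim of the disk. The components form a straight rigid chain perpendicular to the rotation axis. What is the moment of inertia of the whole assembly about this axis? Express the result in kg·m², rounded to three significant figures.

Thin ring: I_cm = MR² = (1.2)(0.24)² = 0.06912 kg·m²; centre at d = 0.24 m, so the parallel axis theorem gives I = 0.06912 + (1.2)(0.24)² = 0.13824 kg·m².
Solid disk: I_cm = (1/2)MR² = (1/2)(2.9)(0.55)² = 0.43863 kg·m²; centre at d = 0.24 + 0.24 + 0.55 = 1.03 m, so the parallel axis theorem gives I = 0.43863 + (2.9)(1.03)² = 3.5152 kg·m².
Point mass: I_cm = 0; centre at d = 0.24 + 0.24 + 0.55 + 0.55 = 1.58 m, so the parallel axis theorem gives I = 0 + (5.2)(1.58)² = 12.981 kg·m².
Total I = 0.13824 + 3.5152 + 12.981 = 16.635 kg·m².

16.6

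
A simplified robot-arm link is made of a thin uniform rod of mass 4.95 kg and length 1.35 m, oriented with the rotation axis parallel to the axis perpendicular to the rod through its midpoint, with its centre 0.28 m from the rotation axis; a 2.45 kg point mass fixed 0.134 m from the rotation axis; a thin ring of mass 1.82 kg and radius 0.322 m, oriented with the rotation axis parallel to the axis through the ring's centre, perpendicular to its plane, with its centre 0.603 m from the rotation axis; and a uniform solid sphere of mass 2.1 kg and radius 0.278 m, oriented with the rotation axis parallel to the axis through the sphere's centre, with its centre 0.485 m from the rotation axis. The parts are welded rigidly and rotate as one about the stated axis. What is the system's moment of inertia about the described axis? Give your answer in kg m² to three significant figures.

Thin rod: I_cm = (1/12)ML² = (1/12)(4.95)(1.35)² = 0.75178 kg m²; centre at d = 0.28 m, so the parallel axis theorem gives I = 0.75178 + (4.95)(0.28)² = 1.1399 kg m².
Point mass: I_cm = 0; centre at d = 0.134 m, so the parallel axis theorem gives I = 0 + (2.45)(0.134)² = 0.043992 kg m².
Thin ring: I_cm = MR² = (1.82)(0.322)² = 0.1887 kg m²; centre at d = 0.603 m, so the parallel axis theorem gives I = 0.1887 + (1.82)(0.603)² = 0.85047 kg m².
Solid sphere: I_cm = (2/5)MR² = (2/5)(2.1)(0.278)² = 0.064919 kg m²; centre at d = 0.485 m, so the parallel axis theorem gives I = 0.064919 + (2.1)(0.485)² = 0.55889 kg m².
Total I = 1.1399 + 0.043992 + 0.85047 + 0.55889 = 2.5932 kg m².

2.59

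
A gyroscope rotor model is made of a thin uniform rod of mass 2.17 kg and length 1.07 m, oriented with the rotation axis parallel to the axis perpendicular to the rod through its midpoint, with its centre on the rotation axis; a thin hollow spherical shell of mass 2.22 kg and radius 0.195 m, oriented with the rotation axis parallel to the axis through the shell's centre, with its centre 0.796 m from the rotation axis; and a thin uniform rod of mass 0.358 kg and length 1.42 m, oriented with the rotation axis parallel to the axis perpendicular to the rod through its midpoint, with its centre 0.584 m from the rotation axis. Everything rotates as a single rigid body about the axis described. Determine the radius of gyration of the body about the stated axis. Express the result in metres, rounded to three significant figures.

Thin rod: I_cm = (1/12)ML² = (1/12)(2.17)(1.07)² = 0.20704 kg·m²; axis through the centre, so I = 0.20704 kg·m².
Spherical shell: I_cm = (2/3)MR² = (2/3)(2.22)(0.195)² = 0.056277 kg·m²; centre at d = 0.796 m, so I = I_cm + Md² gives I = 0.056277 + (2.22)(0.796)² = 1.4629 kg·m².
Thin rod: I_cm = (1/12)ML² = (1/12)(0.358)(1.42)² = 0.060156 kg·m²; centre at d = 0.584 m, so I = I_cm + Md² gives I = 0.060156 + (0.358)(0.584)² = 0.18225 kg·m².
Total I = 1.8522 kg·m²; total mass M = 4.748 kg.
k = √(I/M) = √(1.8522/4.748) = 0.62458 m.

0.625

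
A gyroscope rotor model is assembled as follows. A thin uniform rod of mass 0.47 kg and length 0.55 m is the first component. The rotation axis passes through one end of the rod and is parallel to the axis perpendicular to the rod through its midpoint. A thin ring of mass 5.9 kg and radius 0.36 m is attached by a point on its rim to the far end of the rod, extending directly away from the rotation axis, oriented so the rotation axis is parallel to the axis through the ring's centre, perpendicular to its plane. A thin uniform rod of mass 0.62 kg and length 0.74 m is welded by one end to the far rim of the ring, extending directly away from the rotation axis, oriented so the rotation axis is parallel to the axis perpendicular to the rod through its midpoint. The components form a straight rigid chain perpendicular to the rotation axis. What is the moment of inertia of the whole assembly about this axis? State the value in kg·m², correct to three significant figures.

7.39

Thin rod: I_cm = (1/12)ML² = (1/12)(0.47)(0.55)² = 0.011848 kg·m²; centre at d = 0.275 m, so the parallel axis theorem gives I = 0.011848 + (0.47)(0.275)² = 0.047392 kg·m².
Thin ring: I_cm = MR² = (5.9)(0.36)² = 0.76464 kg·m²; centre at d = 0.275 + 0.275 + 0.36 = 0.91 m, so the parallel axis theorem gives I = 0.76464 + (5.9)(0.91)² = 5.6504 kg·m².
Thin rod: I_cm = (1/12)ML² = (1/12)(0.62)(0.74)² = 0.028293 kg·m²; centre at d = 0.275 + 0.275 + 0.36 + 0.36 + 0.37 = 1.64 m, so the parallel axis theorem gives I = 0.028293 + (0.62)(1.64)² = 1.6958 kg·m².
Total I = 0.047392 + 5.6504 + 1.6958 = 7.3937 kg·m².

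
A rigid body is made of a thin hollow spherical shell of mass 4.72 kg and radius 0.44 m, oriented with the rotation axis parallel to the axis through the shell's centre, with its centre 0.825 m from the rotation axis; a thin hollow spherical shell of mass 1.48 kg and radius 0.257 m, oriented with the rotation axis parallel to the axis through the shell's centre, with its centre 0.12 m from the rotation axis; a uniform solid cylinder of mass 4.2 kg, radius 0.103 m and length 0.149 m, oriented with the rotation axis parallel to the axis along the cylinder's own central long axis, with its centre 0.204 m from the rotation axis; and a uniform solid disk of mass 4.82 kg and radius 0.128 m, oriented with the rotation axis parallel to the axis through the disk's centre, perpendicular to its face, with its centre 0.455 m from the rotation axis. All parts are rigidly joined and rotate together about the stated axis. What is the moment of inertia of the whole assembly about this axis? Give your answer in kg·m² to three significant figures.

5.14

Spherical shell: I_cm = (2/3)MR² = (2/3)(4.72)(0.44)² = 0.60919 kg·m²; centre at d = 0.825 m, so the parallel axis theorem gives I = 0.60919 + (4.72)(0.825)² = 3.8217 kg·m².
Spherical shell: I_cm = (2/3)MR² = (2/3)(1.48)(0.257)² = 0.065168 kg·m²; centre at d = 0.12 m, so the parallel axis theorem gives I = 0.065168 + (1.48)(0.12)² = 0.08648 kg·m².
Solid cylinder: I_cm = (1/2)MR² = (1/2)(4.2)(0.103)² = 0.022279 kg·m²; centre at d = 0.204 m, so the parallel axis theorem gives I = 0.022279 + (4.2)(0.204)² = 0.19707 kg·m².
Solid disk: I_cm = (1/2)MR² = (1/2)(4.82)(0.128)² = 0.039485 kg·m²; centre at d = 0.455 m, so the parallel axis theorem gives I = 0.039485 + (4.82)(0.455)² = 1.0373 kg·m².
Total I = 3.8217 + 0.08648 + 0.19707 + 1.0373 = 5.1426 kg·m².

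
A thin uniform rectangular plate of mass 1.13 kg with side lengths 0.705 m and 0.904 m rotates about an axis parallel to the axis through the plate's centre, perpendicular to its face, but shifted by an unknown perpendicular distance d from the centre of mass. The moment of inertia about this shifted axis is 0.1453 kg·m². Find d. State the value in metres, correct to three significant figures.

0.138

About the centre-of-mass axis, I_cm = (1/12)M(a²+b²) = (1/12)(1.13)[(0.705)² + (0.904)²] = 0.12376 kg·m².
Parallel axis theorem: I = I_cm + Md², so Md² = 0.1453 − 0.12376 = 0.021542 kg·m².
d = √(0.021542 / 1.13) = 0.13807 m.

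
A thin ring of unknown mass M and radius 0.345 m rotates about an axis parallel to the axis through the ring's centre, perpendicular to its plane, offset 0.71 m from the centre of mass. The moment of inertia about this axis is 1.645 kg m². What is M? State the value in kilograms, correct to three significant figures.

I = I_cm + Md² = MR² + Md² = M·[1·(0.345)² + (0.71)²] = M·0.62312.
So M = 1.645 / 0.62312 = 2.6399 kg.

2.64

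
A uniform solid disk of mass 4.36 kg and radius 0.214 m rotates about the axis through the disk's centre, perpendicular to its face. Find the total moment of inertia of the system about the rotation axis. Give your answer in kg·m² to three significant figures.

I_cm = (1/2)MR² = (1/2)(4.36)(0.214)² = 0.099835 kg·m²; axis through the centre, so I = 0.099835 kg·m².

0.0998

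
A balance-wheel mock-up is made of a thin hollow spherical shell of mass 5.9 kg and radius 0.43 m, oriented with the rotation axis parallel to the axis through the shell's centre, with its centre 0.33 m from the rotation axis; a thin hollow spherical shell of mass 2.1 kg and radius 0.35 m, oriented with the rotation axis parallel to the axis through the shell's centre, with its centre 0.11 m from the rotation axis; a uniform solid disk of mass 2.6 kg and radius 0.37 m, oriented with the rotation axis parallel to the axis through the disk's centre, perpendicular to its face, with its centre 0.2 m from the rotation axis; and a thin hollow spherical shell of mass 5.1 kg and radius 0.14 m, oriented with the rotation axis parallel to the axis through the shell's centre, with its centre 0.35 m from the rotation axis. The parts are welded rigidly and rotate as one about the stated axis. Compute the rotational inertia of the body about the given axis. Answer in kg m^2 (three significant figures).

2.54

Spherical shell: I_cm = (2/3)MR² = (2/3)(5.9)(0.43)² = 0.72727 kg m^2; centre at d = 0.33 m, so the parallel axis theorem gives I = 0.72727 + (5.9)(0.33)² = 1.3698 kg m^2.
Spherical shell: I_cm = (2/3)MR² = (2/3)(2.1)(0.35)² = 0.1715 kg m^2; centre at d = 0.11 m, so the parallel axis theorem gives I = 0.1715 + (2.1)(0.11)² = 0.19691 kg m^2.
Solid disk: I_cm = (1/2)MR² = (1/2)(2.6)(0.37)² = 0.17797 kg m^2; centre at d = 0.2 m, so the parallel axis theorem gives I = 0.17797 + (2.6)(0.2)² = 0.28197 kg m^2.
Spherical shell: I_cm = (2/3)MR² = (2/3)(5.1)(0.14)² = 0.06664 kg m^2; centre at d = 0.35 m, so the parallel axis theorem gives I = 0.06664 + (5.1)(0.35)² = 0.69139 kg m^2.
Total I = 1.3698 + 0.19691 + 0.28197 + 0.69139 = 2.5401 kg m^2.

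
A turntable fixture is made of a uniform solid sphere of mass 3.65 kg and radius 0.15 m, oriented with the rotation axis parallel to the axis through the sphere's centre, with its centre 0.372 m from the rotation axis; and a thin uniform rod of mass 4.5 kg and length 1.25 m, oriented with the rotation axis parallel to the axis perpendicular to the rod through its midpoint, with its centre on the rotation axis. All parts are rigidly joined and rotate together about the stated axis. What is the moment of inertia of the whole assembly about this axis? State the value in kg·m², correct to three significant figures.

1.12

Solid sphere: I_cm = (2/5)MR² = (2/5)(3.65)(0.15)² = 0.03285 kg·m²; centre at d = 0.372 m, so the parallel axis theorem gives I = 0.03285 + (3.65)(0.372)² = 0.53795 kg·m².
Thin rod: I_cm = (1/12)ML² = (1/12)(4.5)(1.25)² = 0.58594 kg·m²; axis through the centre, so I = 0.58594 kg·m².
Total I = 0.53795 + 0.58594 = 1.1239 kg·m².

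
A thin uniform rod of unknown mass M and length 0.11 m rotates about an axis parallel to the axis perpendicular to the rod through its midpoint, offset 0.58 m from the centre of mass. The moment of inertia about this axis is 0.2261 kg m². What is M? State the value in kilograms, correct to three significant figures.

I = I_cm + Md² = (1/12)ML² + Md² = M·[0.0833333·(0.11)² + (0.58)²] = M·0.33741.
So M = 0.2261 / 0.33741 = 0.67011 kg.

0.670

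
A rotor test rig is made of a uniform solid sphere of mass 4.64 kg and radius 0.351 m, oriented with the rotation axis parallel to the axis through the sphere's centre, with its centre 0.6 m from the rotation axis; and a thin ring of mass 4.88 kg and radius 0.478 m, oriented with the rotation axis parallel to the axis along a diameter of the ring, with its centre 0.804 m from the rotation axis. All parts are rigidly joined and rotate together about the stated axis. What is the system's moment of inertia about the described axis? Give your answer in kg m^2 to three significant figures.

Solid sphere: I_cm = (2/5)MR² = (2/5)(4.64)(0.351)² = 0.22866 kg m^2; centre at d = 0.6 m, so the parallel axis theorem gives I = 0.22866 + (4.64)(0.6)² = 1.8991 kg m^2.
Thin ring: I_cm = (1/2)MR² = (1/2)(4.88)(0.478)² = 0.5575 kg m^2; centre at d = 0.804 m, so the parallel axis theorem gives I = 0.5575 + (4.88)(0.804)² = 3.712 kg m^2.
Total I = 1.8991 + 3.712 = 5.6111 kg m^2.

5.61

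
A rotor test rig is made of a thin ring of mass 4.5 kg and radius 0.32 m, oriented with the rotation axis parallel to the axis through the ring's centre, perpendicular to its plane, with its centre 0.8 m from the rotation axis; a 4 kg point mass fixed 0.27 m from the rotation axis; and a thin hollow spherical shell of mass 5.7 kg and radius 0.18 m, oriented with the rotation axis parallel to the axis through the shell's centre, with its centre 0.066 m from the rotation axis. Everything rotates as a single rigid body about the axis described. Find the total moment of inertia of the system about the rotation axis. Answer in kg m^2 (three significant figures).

Thin ring: I_cm = MR² = (4.5)(0.32)² = 0.4608 kg m^2; centre at d = 0.8 m, so the parallel axis theorem gives I = 0.4608 + (4.5)(0.8)² = 3.3408 kg m^2.
Point mass: I_cm = 0; centre at d = 0.27 m, so the parallel axis theorem gives I = 0 + (4)(0.27)² = 0.2916 kg m^2.
Spherical shell: I_cm = (2/3)MR² = (2/3)(5.7)(0.18)² = 0.12312 kg m^2; centre at d = 0.066 m, so the parallel axis theorem gives I = 0.12312 + (5.7)(0.066)² = 0.14795 kg m^2.
Total I = 3.3408 + 0.2916 + 0.14795 = 3.7803 kg m^2.

3.78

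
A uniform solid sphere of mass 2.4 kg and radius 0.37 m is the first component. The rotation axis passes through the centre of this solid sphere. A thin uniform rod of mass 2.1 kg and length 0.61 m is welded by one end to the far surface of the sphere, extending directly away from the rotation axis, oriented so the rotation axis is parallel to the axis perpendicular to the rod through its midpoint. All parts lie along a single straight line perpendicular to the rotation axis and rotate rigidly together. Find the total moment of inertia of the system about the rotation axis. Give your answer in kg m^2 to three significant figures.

1.15

Solid sphere: I_cm = (2/5)MR² = (2/5)(2.4)(0.37)² = 0.13142 kg m^2; axis through the centre, so I = 0.13142 kg m^2.
Thin rod: I_cm = (1/12)ML² = (1/12)(2.1)(0.61)² = 0.065117 kg m^2; centre at d = 0.37 + 0.305 = 0.675 m, so the parallel axis theorem gives I = 0.065117 + (2.1)(0.675)² = 1.0219 kg m^2.
Total I = 0.13142 + 1.0219 = 1.1534 kg m^2.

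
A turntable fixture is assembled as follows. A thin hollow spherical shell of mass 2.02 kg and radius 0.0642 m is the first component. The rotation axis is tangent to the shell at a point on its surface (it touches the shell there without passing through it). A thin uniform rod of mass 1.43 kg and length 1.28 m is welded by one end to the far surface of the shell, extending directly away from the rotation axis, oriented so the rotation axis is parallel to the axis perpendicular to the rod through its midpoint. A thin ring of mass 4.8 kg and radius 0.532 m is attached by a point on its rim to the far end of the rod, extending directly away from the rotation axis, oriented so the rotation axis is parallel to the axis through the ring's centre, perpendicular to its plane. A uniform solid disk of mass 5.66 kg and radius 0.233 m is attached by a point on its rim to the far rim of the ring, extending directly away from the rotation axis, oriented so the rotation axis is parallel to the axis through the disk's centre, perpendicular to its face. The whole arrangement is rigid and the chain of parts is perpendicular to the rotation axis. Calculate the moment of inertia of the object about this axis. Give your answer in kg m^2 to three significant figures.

Spherical shell: I_cm = (2/3)MR² = (2/3)(2.02)(0.0642)² = 0.0055505 kg m^2; centre at d = 0.0642 m, so the parallel axis theorem gives I = 0.0055505 + (2.02)(0.0642)² = 0.013876 kg m^2.
Thin rod: I_cm = (1/12)ML² = (1/12)(1.43)(1.28)² = 0.19524 kg m^2; centre at d = 0.0642 + 0.0642 + 0.64 = 0.7684 m, so the parallel axis theorem gives I = 0.19524 + (1.43)(0.7684)² = 1.0396 kg m^2.
Thin ring: I_cm = MR² = (4.8)(0.532)² = 1.3585 kg m^2; centre at d = 0.0642 + 0.0642 + 0.64 + 0.64 + 0.532 = 1.9404 m, so the parallel axis theorem gives I = 1.3585 + (4.8)(1.9404)² = 19.431 kg m^2.
Solid disk: I_cm = (1/2)MR² = (1/2)(5.66)(0.233)² = 0.15364 kg m^2; centre at d = 0.0642 + 0.0642 + 0.64 + 0.64 + 0.532 + 0.532 + 0.233 = 2.7054 m, so the parallel axis theorem gives I = 0.15364 + (5.66)(2.7054)² = 41.58 kg m^2.
Total I = 0.013876 + 1.0396 + 19.431 + 41.58 = 62.065 kg m^2.

62.1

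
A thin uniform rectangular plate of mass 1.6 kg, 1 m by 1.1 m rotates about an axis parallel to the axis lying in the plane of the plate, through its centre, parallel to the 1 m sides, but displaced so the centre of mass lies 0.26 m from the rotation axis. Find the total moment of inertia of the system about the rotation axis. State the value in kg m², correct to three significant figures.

I_cm = (1/12)Mb² = (1/12)(1.6)(1.1)² = 0.16133 kg m²; centre at d = 0.26 m, so the parallel axis theorem gives I = 0.16133 + (1.6)(0.26)² = 0.26949 kg m².

0.269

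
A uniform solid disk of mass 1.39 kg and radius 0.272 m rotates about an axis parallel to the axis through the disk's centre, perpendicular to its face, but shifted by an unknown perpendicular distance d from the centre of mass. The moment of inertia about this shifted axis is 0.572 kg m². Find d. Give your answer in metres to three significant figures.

About the centre-of-mass axis, I_cm = (1/2)MR² = (1/2)(1.39)(0.272)² = 0.051419 kg m².
Parallel axis theorem: I = I_cm + Md², so Md² = 0.572 − 0.051419 = 0.52058 kg m².
d = √(0.52058 / 1.39) = 0.61198 m.

0.612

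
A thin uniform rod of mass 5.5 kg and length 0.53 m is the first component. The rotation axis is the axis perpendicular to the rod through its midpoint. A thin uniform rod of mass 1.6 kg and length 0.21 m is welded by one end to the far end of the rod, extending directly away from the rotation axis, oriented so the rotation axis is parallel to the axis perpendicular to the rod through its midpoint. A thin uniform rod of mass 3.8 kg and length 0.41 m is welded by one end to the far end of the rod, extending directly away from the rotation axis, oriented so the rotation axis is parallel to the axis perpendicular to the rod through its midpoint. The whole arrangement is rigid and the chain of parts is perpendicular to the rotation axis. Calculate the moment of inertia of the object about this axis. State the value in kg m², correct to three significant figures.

Thin rod: I_cm = (1/12)ML² = (1/12)(5.5)(0.53)² = 0.12875 kg m²; axis through the centre, so I = 0.12875 kg m².
Thin rod: I_cm = (1/12)ML² = (1/12)(1.6)(0.21)² = 0.00588 kg m²; centre at d = 0.265 + 0.105 = 0.37 m, so the parallel axis theorem gives I = 0.00588 + (1.6)(0.37)² = 0.22492 kg m².
Thin rod: I_cm = (1/12)ML² = (1/12)(3.8)(0.41)² = 0.053232 kg m²; centre at d = 0.265 + 0.105 + 0.105 + 0.205 = 0.68 m, so the parallel axis theorem gives I = 0.053232 + (3.8)(0.68)² = 1.8104 kg m².
Total I = 0.12875 + 0.22492 + 1.8104 = 2.164 kg m².

2.16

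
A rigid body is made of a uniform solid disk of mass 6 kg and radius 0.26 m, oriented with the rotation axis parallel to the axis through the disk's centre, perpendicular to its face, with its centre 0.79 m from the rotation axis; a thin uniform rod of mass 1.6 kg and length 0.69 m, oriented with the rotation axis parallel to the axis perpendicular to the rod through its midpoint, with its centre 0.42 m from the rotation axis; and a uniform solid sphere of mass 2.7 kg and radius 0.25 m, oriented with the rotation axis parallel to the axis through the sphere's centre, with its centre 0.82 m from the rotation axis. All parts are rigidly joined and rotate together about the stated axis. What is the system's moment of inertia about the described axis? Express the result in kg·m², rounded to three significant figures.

6.18

Solid disk: I_cm = (1/2)MR² = (1/2)(6)(0.26)² = 0.2028 kg·m²; centre at d = 0.79 m, so I = I_cm + Md² gives I = 0.2028 + (6)(0.79)² = 3.9474 kg·m².
Thin rod: I_cm = (1/12)ML² = (1/12)(1.6)(0.69)² = 0.06348 kg·m²; centre at d = 0.42 m, so I = I_cm + Md² gives I = 0.06348 + (1.6)(0.42)² = 0.34572 kg·m².
Solid sphere: I_cm = (2/5)MR² = (2/5)(2.7)(0.25)² = 0.0675 kg·m²; centre at d = 0.82 m, so I = I_cm + Md² gives I = 0.0675 + (2.7)(0.82)² = 1.883 kg·m².
Total I = 3.9474 + 0.34572 + 1.883 = 6.1761 kg·m².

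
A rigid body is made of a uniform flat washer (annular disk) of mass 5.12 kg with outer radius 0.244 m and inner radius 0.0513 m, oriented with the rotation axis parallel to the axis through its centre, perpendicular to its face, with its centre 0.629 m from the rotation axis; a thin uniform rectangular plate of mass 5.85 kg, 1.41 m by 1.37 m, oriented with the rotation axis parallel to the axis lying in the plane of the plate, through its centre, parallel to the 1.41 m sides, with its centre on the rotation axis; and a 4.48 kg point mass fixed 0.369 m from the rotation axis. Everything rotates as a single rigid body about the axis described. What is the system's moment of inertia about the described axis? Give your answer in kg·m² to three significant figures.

Annular disk: I_cm = (1/2)M(R²+r²) = (1/2)(5.12)[(0.244)² + (0.0513)²] = 0.15915 kg·m²; centre at d = 0.629 m, so I = I_cm + Md² gives I = 0.15915 + (5.12)(0.629)² = 2.1848 kg·m².
Rectangular plate: I_cm = (1/12)Mb² = (1/12)(5.85)(1.37)² = 0.91499 kg·m²; axis through the centre, so I = 0.91499 kg·m².
Point mass: I_cm = 0; centre at d = 0.369 m, so I = I_cm + Md² gives I = 0 + (4.48)(0.369)² = 0.61 kg·m².
Total I = 2.1848 + 0.91499 + 0.61 = 3.7098 kg·m².

3.71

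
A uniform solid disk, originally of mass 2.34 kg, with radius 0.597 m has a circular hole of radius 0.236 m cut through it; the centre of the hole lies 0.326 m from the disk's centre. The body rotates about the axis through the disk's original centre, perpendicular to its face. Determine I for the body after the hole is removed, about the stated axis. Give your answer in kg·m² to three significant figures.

0.368

Unpierced body about its centre: I₀ = (1/2)MR² = (1/2)(2.34)(0.597)² = 0.417 kg·m².
The removed disk has mass m = M·(r/R)² = (2.34)(0.236/0.597)² = 0.36567 kg (same uniform areal density).
Its moment of inertia about the rotation axis (parallel-axis theorem): I_hole = (1/2)mr² + md² = (1/2)(0.36567)(0.236)² + (0.36567)(0.326)² = 0.049045 kg·m².
Treating the hole as negative mass, I = I₀ − I_hole = 0.417 − 0.049045 = 0.36795 kg·m².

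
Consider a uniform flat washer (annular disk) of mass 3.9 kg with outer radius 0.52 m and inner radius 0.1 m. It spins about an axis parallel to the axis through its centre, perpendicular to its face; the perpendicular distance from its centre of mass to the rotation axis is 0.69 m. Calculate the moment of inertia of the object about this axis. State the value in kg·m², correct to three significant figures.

2.40

I_cm = (1/2)M(R²+r²) = (1/2)(3.9)[(0.52)² + (0.1)²] = 0.54678 kg·m²; centre at d = 0.69 m, so the parallel axis theorem gives I = 0.54678 + (3.9)(0.69)² = 2.4036 kg·m².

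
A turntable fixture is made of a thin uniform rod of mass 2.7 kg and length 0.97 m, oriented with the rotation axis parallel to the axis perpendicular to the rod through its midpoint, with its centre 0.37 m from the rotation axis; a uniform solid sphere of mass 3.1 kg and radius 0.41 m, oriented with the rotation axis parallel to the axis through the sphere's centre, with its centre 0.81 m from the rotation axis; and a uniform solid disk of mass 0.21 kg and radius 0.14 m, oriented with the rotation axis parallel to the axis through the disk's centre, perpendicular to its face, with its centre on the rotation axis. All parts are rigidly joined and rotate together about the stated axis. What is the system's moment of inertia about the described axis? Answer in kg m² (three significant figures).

Thin rod: I_cm = (1/12)ML² = (1/12)(2.7)(0.97)² = 0.2117 kg m²; centre at d = 0.37 m, so the parallel axis theorem gives I = 0.2117 + (2.7)(0.37)² = 0.58133 kg m².
Solid sphere: I_cm = (2/5)MR² = (2/5)(3.1)(0.41)² = 0.20844 kg m²; centre at d = 0.81 m, so the parallel axis theorem gives I = 0.20844 + (3.1)(0.81)² = 2.2424 kg m².
Solid disk: I_cm = (1/2)MR² = (1/2)(0.21)(0.14)² = 0.002058 kg m²; axis through the centre, so I = 0.002058 kg m².
Total I = 0.58133 + 2.2424 + 0.002058 = 2.8257 kg m².

2.83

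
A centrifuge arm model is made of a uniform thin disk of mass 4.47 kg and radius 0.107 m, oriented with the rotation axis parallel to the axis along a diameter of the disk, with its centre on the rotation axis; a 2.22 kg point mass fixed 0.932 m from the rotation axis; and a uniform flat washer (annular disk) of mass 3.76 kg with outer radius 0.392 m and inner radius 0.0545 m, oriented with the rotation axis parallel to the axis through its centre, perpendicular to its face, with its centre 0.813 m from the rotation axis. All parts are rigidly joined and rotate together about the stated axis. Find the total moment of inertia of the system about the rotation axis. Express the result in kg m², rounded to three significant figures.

Thin disk: I_cm = (1/4)MR² = (1/4)(4.47)(0.107)² = 0.012794 kg m²; axis through the centre, so I = 0.012794 kg m².
Point mass: I_cm = 0; centre at d = 0.932 m, so the parallel axis theorem gives I = 0 + (2.22)(0.932)² = 1.9283 kg m².
Annular disk: I_cm = (1/2)M(R²+r²) = (1/2)(3.76)[(0.392)² + (0.0545)²] = 0.29447 kg m²; centre at d = 0.813 m, so the parallel axis theorem gives I = 0.29447 + (3.76)(0.813)² = 2.7797 kg m².
Total I = 0.012794 + 1.9283 + 2.7797 = 4.7209 kg m².

4.72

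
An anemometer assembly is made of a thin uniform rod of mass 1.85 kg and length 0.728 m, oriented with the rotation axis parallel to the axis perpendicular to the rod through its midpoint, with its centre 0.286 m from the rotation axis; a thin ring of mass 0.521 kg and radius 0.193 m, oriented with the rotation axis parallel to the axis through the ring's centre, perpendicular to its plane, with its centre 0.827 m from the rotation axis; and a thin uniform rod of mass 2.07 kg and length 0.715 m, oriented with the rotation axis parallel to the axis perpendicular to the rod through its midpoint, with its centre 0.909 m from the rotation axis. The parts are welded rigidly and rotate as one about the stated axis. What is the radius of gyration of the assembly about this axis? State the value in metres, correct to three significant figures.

0.736

Thin rod: I_cm = (1/12)ML² = (1/12)(1.85)(0.728)² = 0.081706 kg·m²; centre at d = 0.286 m, so the parallel axis theorem gives I = 0.081706 + (1.85)(0.286)² = 0.23303 kg·m².
Thin ring: I_cm = MR² = (0.521)(0.193)² = 0.019407 kg·m²; centre at d = 0.827 m, so the parallel axis theorem gives I = 0.019407 + (0.521)(0.827)² = 0.37573 kg·m².
Thin rod: I_cm = (1/12)ML² = (1/12)(2.07)(0.715)² = 0.088186 kg·m²; centre at d = 0.909 m, so the parallel axis theorem gives I = 0.088186 + (2.07)(0.909)² = 1.7986 kg·m².
Total I = 2.4074 kg·m²; total mass M = 4.441 kg.
k = √(I/M) = √(2.4074/4.441) = 0.73626 m.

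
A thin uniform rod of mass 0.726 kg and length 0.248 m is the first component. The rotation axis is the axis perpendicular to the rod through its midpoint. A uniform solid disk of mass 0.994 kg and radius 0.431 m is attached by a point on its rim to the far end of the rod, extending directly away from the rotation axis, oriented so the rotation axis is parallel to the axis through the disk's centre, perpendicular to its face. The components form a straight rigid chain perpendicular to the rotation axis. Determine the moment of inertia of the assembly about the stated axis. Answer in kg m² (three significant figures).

0.402

Thin rod: I_cm = (1/12)ML² = (1/12)(0.726)(0.248)² = 0.003721 kg m²; axis through the centre, so I = 0.003721 kg m².
Solid disk: I_cm = (1/2)MR² = (1/2)(0.994)(0.431)² = 0.092323 kg m²; centre at d = 0.124 + 0.431 = 0.555 m, so I = I_cm + Md² gives I = 0.092323 + (0.994)(0.555)² = 0.3985 kg m².
Total I = 0.003721 + 0.3985 = 0.40222 kg m².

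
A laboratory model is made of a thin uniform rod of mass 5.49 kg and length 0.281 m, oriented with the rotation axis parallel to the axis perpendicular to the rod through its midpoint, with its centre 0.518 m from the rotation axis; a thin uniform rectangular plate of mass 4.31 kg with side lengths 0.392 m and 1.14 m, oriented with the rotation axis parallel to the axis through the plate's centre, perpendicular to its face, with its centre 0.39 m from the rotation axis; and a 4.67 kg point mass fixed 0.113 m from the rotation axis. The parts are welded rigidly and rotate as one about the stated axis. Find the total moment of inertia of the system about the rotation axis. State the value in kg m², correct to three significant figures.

2.75

Thin rod: I_cm = (1/12)ML² = (1/12)(5.49)(0.281)² = 0.036125 kg m²; centre at d = 0.518 m, so I = I_cm + Md² gives I = 0.036125 + (5.49)(0.518)² = 1.5092 kg m².
Rectangular plate: I_cm = (1/12)M(a²+b²) = (1/12)(4.31)[(0.392)² + (1.14)²] = 0.52196 kg m²; centre at d = 0.39 m, so I = I_cm + Md² gives I = 0.52196 + (4.31)(0.39)² = 1.1775 kg m².
Point mass: I_cm = 0; centre at d = 0.113 m, so I = I_cm + Md² gives I = 0 + (4.67)(0.113)² = 0.059631 kg m².
Total I = 1.5092 + 1.1775 + 0.059631 = 2.7464 kg m².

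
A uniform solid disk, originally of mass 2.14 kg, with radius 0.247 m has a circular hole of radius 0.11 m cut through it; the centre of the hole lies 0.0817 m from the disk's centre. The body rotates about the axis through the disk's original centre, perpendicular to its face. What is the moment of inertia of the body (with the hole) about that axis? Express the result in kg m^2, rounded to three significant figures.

0.0599

Unpierced body about its centre: I₀ = (1/2)MR² = (1/2)(2.14)(0.247)² = 0.06528 kg m^2.
The removed disk has mass m = M·(r/R)² = (2.14)(0.11/0.247)² = 0.42443 kg (same uniform areal density).
Its moment of inertia about the rotation axis (parallel-axis theorem): I_hole = (1/2)mr² + md² = (1/2)(0.42443)(0.11)² + (0.42443)(0.0817)² = 0.0054008 kg m^2.
Treating the hole as negative mass, I = I₀ − I_hole = 0.06528 − 0.0054008 = 0.059879 kg m^2.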